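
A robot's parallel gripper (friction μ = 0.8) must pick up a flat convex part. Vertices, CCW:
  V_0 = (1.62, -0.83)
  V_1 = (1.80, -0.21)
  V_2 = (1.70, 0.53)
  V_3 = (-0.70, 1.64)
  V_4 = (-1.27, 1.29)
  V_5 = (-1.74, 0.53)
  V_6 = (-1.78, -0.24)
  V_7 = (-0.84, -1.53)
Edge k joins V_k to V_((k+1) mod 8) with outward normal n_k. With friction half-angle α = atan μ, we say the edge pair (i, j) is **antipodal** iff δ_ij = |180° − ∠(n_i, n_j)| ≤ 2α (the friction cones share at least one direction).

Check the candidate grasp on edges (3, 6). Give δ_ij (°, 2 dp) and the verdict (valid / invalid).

δ = 85.47°, invalid

α = atan 0.8 = 38.66°;  2α = 77.32°
edge 3: e_3 = (-0.57, -0.35);  n_3 = (-0.5233, +0.8522)
edge 6: e_6 = (+0.94, -1.29);  n_6 = (-0.8082, -0.5889)
∠(n_3, n_6) = 94.53°
δ = |180° − 94.53°| = 85.47°
85.47° > 2α = 77.32°  →  invalid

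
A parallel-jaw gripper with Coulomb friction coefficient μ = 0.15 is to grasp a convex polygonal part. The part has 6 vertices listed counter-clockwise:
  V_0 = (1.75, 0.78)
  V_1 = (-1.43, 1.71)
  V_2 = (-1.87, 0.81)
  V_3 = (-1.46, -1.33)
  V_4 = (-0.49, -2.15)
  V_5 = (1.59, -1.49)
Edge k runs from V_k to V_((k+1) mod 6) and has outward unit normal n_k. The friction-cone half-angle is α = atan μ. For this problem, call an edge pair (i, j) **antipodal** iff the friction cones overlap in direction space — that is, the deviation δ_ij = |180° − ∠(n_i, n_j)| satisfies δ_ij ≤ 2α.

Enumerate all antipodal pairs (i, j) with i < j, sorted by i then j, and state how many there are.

count = 1; pairs: (2,5)

α = atan 0.15 = 8.53°;  2α = 17.06°
n_0 = (+0.2807, +0.9598)
n_1 = (-0.8984, +0.4392)
n_2 = (-0.9821, -0.1882)
n_3 = (-0.6456, -0.7637)
n_4 = (+0.3024, -0.9532)
n_5 = (+0.9975, -0.0703)
  (0,1): δ = 99.75°  ·
  (0,2): δ = 62.85°  ·
  (0,3): δ = 23.91°  ·
  (0,4): δ = 33.91°  ·
  (0,5): δ = 102.27°  ·
  (1,2): δ = 143.10°  ·
  (1,3): δ = 104.16°  ·
  (1,4): δ = 46.34°  ·
  (1,5): δ = 22.02°  ·
  (2,3): δ = 141.06°  ·
  (2,4): δ = 83.24°  ·
  (2,5): δ = 14.88°  ✓
  (3,4): δ = 122.19°  ·
  (3,5): δ = 53.82°  ·
  (4,5): δ = 111.64°  ·
antipodal pairs: 1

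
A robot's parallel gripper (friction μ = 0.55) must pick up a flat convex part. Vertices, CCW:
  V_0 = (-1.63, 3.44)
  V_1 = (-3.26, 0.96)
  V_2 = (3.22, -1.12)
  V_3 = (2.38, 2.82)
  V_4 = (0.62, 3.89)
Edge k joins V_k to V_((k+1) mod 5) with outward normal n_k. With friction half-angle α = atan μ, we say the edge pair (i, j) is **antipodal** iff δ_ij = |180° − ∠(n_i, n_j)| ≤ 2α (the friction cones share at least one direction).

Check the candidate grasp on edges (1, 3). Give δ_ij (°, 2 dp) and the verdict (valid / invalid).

δ = 13.50°, valid

α = atan 0.55 = 28.81°;  2α = 57.62°
edge 1: e_1 = (+6.48, -2.08);  n_1 = (-0.3056, -0.9522)
edge 3: e_3 = (-1.76, +1.07);  n_3 = (+0.5195, +0.8545)
∠(n_1, n_3) = 166.50°
δ = |180° − 166.50°| = 13.50°
13.50° ≤ 2α = 57.62°  →  valid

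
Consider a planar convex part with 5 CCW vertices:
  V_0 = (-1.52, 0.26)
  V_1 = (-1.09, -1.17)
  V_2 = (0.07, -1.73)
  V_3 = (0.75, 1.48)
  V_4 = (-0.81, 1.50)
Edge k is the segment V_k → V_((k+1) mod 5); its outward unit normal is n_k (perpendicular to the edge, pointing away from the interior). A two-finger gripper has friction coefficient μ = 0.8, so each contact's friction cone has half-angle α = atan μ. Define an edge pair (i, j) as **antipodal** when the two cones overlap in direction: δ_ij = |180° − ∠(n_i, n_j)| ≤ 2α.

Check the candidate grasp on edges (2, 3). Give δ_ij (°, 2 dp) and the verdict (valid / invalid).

δ = 78.77°, invalid

α = atan 0.8 = 38.66°;  2α = 77.32°
edge 2: e_2 = (+0.68, +3.21);  n_2 = (+0.9783, -0.2072)
edge 3: e_3 = (-1.56, +0.02);  n_3 = (+0.0128, +0.9999)
∠(n_2, n_3) = 101.23°
δ = |180° − 101.23°| = 78.77°
78.77° > 2α = 77.32°  →  invalid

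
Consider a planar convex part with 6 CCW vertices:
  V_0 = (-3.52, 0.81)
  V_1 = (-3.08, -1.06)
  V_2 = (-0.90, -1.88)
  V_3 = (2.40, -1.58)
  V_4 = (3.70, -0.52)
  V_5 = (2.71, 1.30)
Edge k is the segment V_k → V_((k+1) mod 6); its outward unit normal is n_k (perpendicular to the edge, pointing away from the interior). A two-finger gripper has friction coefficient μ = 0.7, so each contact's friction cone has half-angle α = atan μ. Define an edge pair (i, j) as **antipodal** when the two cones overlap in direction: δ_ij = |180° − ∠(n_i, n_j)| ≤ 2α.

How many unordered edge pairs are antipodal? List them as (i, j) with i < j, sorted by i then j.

α = atan 0.7 = 34.99°;  2α = 69.98°
n_0 = (-0.9734, -0.2290)
n_1 = (-0.3521, -0.9360)
n_2 = (+0.0905, -0.9959)
n_3 = (+0.6319, -0.7750)
n_4 = (+0.8784, +0.4778)
n_5 = (-0.0784, +0.9969)
  (0,1): δ = 123.85°  ·
  (0,2): δ = 98.05°  ·
  (0,3): δ = 64.05°  ✓
  (0,4): δ = 15.30°  ✓
  (0,5): δ = 81.26°  ·
  (1,2): δ = 154.19°  ·
  (1,3): δ = 120.19°  ·
  (1,4): δ = 40.84°  ✓
  (1,5): δ = 25.11°  ✓
  (2,3): δ = 146.00°  ·
  (2,4): δ = 66.65°  ✓
  (2,5): δ = 0.70°  ✓
  (3,4): δ = 100.65°  ·
  (3,5): δ = 34.70°  ✓
  (4,5): δ = 114.05°  ·
antipodal pairs: 7

count = 7; pairs: (0,3), (0,4), (1,4), (1,5), (2,4), (2,5), (3,5)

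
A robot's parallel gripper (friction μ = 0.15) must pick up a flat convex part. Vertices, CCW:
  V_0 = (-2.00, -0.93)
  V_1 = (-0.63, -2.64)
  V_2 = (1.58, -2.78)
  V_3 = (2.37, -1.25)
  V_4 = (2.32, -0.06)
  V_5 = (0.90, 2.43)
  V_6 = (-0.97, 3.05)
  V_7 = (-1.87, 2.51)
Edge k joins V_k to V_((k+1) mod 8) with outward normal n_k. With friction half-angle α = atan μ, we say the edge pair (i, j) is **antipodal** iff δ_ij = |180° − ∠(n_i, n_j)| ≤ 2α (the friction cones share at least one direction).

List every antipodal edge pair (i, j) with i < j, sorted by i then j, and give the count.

count = 3; pairs: (0,4), (1,5), (3,7)

α = atan 0.15 = 8.53°;  2α = 17.06°
n_0 = (-0.7804, -0.6253)
n_1 = (-0.0632, -0.9980)
n_2 = (+0.8885, -0.4588)
n_3 = (+0.9991, +0.0420)
n_4 = (+0.8687, +0.4954)
n_5 = (+0.3147, +0.9492)
n_6 = (-0.5145, +0.8575)
n_7 = (-0.9993, +0.0378)
  (0,1): δ = 132.33°  ·
  (0,2): δ = 66.01°  ·
  (0,3): δ = 36.29°  ·
  (0,4): δ = 9.01°  ✓
  (0,5): δ = 32.96°  ·
  (0,6): δ = 82.26°  ·
  (0,7): δ = 139.14°  ·
  (1,2): δ = 113.68°  ·
  (1,3): δ = 83.97°  ·
  (1,4): δ = 56.68°  ·
  (1,5): δ = 14.72°  ✓
  (1,6): δ = 34.59°  ·
  (1,7): δ = 91.46°  ·
  (2,3): δ = 150.28°  ·
  (2,4): δ = 123.00°  ·
  (2,5): δ = 81.03°  ·
  (2,6): δ = 31.73°  ·
  (2,7): δ = 25.14°  ·
  (3,4): δ = 152.71°  ·
  (3,5): δ = 110.75°  ·
  (3,6): δ = 61.44°  ·
  (3,7): δ = 4.57°  ✓
  (4,5): δ = 138.04°  ·
  (4,6): δ = 88.73°  ·
  (4,7): δ = 31.86°  ·
  (5,6): δ = 130.69°  ·
  (5,7): δ = 73.82°  ·
  (6,7): δ = 123.13°  ·
antipodal pairs: 3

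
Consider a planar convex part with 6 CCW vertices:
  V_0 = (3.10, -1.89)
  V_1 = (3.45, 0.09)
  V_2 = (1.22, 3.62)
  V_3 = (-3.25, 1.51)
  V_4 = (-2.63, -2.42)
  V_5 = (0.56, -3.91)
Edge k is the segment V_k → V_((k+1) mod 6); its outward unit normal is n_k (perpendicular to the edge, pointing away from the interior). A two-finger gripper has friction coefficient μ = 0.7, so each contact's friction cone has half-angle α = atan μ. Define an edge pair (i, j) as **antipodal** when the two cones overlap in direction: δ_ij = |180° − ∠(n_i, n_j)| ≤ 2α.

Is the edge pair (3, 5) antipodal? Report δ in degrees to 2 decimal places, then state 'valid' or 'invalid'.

δ = 60.47°, valid

α = atan 0.7 = 34.99°;  2α = 69.98°
edge 3: e_3 = (+0.62, -3.93);  n_3 = (-0.9878, -0.1558)
edge 5: e_5 = (+2.54, +2.02);  n_5 = (+0.6224, -0.7827)
∠(n_3, n_5) = 119.53°
δ = |180° − 119.53°| = 60.47°
60.47° ≤ 2α = 69.98°  →  valid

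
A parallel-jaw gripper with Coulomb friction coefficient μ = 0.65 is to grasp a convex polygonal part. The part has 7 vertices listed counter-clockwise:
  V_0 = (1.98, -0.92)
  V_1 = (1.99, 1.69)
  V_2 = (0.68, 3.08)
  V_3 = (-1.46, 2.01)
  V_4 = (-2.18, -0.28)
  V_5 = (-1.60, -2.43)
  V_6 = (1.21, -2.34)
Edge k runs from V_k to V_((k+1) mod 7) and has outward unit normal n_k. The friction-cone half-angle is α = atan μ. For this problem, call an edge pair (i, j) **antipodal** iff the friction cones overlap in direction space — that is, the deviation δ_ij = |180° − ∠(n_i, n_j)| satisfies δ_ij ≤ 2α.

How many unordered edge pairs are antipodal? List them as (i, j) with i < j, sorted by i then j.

α = atan 0.65 = 33.02°;  2α = 66.05°
n_0 = (+1.0000, -0.0038)
n_1 = (+0.7277, +0.6859)
n_2 = (-0.4472, +0.8944)
n_3 = (-0.9540, +0.2999)
n_4 = (-0.9655, -0.2605)
n_5 = (+0.0320, -0.9995)
n_6 = (+0.8791, -0.4767)
  (0,1): δ = 136.48°  ·
  (0,2): δ = 63.22°  ✓
  (0,3): δ = 17.23°  ✓
  (0,4): δ = 15.32°  ✓
  (0,5): δ = 92.05°  ·
  (0,6): δ = 151.75°  ·
  (1,2): δ = 106.74°  ·
  (1,3): δ = 60.76°  ✓
  (1,4): δ = 28.21°  ✓
  (1,5): δ = 48.53°  ✓
  (1,6): δ = 108.23°  ·
  (2,3): δ = 134.02°  ·
  (2,4): δ = 101.47°  ·
  (2,5): δ = 24.73°  ✓
  (2,6): δ = 34.97°  ✓
  (3,4): δ = 147.45°  ·
  (3,5): δ = 70.71°  ·
  (3,6): δ = 11.02°  ✓
  (4,5): δ = 103.26°  ·
  (4,6): δ = 43.57°  ✓
  (5,6): δ = 120.30°  ·
antipodal pairs: 10

count = 10; pairs: (0,2), (0,3), (0,4), (1,3), (1,4), (1,5), (2,5), (2,6), (3,6), (4,6)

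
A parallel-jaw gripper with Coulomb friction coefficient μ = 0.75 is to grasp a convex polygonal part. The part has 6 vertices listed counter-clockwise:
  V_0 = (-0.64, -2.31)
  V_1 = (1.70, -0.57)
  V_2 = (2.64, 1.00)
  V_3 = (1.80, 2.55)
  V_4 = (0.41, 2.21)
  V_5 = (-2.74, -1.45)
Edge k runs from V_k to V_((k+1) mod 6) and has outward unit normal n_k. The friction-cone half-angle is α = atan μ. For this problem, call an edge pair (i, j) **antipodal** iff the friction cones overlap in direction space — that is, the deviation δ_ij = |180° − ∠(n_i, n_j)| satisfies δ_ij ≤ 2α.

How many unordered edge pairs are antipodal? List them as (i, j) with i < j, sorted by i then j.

α = atan 0.75 = 36.87°;  2α = 73.74°
n_0 = (+0.5967, -0.8025)
n_1 = (+0.8580, -0.5137)
n_2 = (+0.8792, +0.4765)
n_3 = (-0.2376, +0.9714)
n_4 = (-0.7579, +0.6523)
n_5 = (-0.3790, -0.9254)
  (0,1): δ = 157.54°  ·
  (0,2): δ = 98.18°  ·
  (0,3): δ = 22.89°  ✓
  (0,4): δ = 12.65°  ✓
  (0,5): δ = 121.10°  ·
  (1,2): δ = 120.64°  ·
  (1,3): δ = 45.35°  ✓
  (1,4): δ = 9.81°  ✓
  (1,5): δ = 98.64°  ·
  (2,3): δ = 104.71°  ·
  (2,4): δ = 69.17°  ✓
  (2,5): δ = 39.27°  ✓
  (3,4): δ = 144.46°  ·
  (3,5): δ = 36.02°  ✓
  (4,5): δ = 71.55°  ✓
antipodal pairs: 8

count = 8; pairs: (0,3), (0,4), (1,3), (1,4), (2,4), (2,5), (3,5), (4,5)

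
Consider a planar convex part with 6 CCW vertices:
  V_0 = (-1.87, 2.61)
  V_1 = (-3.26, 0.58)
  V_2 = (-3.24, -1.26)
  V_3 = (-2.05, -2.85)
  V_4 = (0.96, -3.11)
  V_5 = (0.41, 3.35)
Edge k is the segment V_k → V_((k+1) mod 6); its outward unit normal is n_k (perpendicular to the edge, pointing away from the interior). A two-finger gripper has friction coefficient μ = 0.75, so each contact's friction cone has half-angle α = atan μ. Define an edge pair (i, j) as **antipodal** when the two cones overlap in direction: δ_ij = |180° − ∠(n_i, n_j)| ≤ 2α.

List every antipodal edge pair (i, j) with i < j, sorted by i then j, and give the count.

α = atan 0.75 = 36.87°;  2α = 73.74°
n_0 = (-0.8251, +0.5650)
n_1 = (-0.9999, -0.0109)
n_2 = (-0.8006, -0.5992)
n_3 = (-0.0861, -0.9963)
n_4 = (+0.9964, +0.0848)
n_5 = (-0.3087, +0.9512)
  (0,1): δ = 144.98°  ·
  (0,2): δ = 108.79°  ·
  (0,3): δ = 60.54°  ✓
  (0,4): δ = 39.27°  ✓
  (0,5): δ = 142.38°  ·
  (1,2): δ = 143.81°  ·
  (1,3): δ = 95.56°  ·
  (1,4): δ = 4.24°  ✓
  (1,5): δ = 107.36°  ·
  (2,3): δ = 131.75°  ·
  (2,4): δ = 31.95°  ✓
  (2,5): δ = 71.17°  ✓
  (3,4): δ = 80.20°  ·
  (3,5): δ = 22.92°  ✓
  (4,5): δ = 76.88°  ·
antipodal pairs: 6

count = 6; pairs: (0,3), (0,4), (1,4), (2,4), (2,5), (3,5)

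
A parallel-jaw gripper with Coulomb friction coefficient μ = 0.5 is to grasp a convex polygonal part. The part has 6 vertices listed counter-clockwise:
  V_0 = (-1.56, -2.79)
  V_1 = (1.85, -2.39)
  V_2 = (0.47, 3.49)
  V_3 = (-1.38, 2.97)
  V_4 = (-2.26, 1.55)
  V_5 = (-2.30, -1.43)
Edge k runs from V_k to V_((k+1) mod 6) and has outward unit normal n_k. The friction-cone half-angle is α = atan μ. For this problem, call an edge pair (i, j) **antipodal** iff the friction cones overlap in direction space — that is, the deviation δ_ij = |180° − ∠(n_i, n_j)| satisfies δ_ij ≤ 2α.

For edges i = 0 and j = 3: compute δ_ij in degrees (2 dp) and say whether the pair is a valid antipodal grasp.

α = atan 0.5 = 26.57°;  2α = 53.13°
edge 0: e_0 = (+3.41, +0.40);  n_0 = (+0.1165, -0.9932)
edge 3: e_3 = (-0.88, -1.42);  n_3 = (-0.8500, +0.5268)
∠(n_0, n_3) = 128.48°
δ = |180° − 128.48°| = 51.52°
51.52° ≤ 2α = 53.13°  →  valid

δ = 51.52°, valid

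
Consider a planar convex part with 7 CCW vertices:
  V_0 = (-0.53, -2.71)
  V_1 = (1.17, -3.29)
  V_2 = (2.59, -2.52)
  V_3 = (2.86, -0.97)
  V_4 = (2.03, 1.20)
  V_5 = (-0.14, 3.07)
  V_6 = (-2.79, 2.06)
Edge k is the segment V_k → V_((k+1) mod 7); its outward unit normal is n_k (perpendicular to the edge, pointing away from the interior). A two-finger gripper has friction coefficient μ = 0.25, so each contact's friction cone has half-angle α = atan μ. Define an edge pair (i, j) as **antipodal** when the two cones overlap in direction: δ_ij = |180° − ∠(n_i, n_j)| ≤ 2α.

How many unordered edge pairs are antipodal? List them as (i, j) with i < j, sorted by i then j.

α = atan 0.25 = 14.04°;  2α = 28.07°
n_0 = (-0.3229, -0.9464)
n_1 = (+0.4767, -0.8791)
n_2 = (+0.9852, -0.1716)
n_3 = (+0.9340, +0.3572)
n_4 = (+0.6528, +0.7575)
n_5 = (-0.3561, +0.9344)
n_6 = (-0.9037, -0.4282)
  (0,1): δ = 132.69°  ·
  (0,2): δ = 81.04°  ·
  (0,3): δ = 50.23°  ·
  (0,4): δ = 21.91°  ✓
  (0,5): δ = 39.70°  ·
  (0,6): δ = 134.19°  ·
  (1,2): δ = 128.35°  ·
  (1,3): δ = 97.54°  ·
  (1,4): δ = 69.22°  ·
  (1,5): δ = 7.61°  ✓
  (1,6): δ = 86.88°  ·
  (2,3): δ = 149.19°  ·
  (2,4): δ = 120.87°  ·
  (2,5): δ = 59.26°  ·
  (2,6): δ = 35.23°  ·
  (3,4): δ = 151.68°  ·
  (3,5): δ = 90.07°  ·
  (3,6): δ = 4.42°  ✓
  (4,5): δ = 118.38°  ·
  (4,6): δ = 23.90°  ✓
  (5,6): δ = 85.51°  ·
antipodal pairs: 4

count = 4; pairs: (0,4), (1,5), (3,6), (4,6)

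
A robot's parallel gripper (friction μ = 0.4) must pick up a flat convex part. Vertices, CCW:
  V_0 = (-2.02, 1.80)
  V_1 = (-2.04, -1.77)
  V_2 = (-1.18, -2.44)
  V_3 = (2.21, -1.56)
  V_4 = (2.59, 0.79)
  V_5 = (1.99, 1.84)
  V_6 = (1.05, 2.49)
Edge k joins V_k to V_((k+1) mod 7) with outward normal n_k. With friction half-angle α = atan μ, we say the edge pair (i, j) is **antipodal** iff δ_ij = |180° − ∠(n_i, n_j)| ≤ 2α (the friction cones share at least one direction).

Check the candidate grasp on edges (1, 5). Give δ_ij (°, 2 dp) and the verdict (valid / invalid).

δ = 3.26°, valid

α = atan 0.4 = 21.80°;  2α = 43.60°
edge 1: e_1 = (+0.86, -0.67);  n_1 = (-0.6146, -0.7889)
edge 5: e_5 = (-0.94, +0.65);  n_5 = (+0.5688, +0.8225)
∠(n_1, n_5) = 176.74°
δ = |180° − 176.74°| = 3.26°
3.26° ≤ 2α = 43.60°  →  valid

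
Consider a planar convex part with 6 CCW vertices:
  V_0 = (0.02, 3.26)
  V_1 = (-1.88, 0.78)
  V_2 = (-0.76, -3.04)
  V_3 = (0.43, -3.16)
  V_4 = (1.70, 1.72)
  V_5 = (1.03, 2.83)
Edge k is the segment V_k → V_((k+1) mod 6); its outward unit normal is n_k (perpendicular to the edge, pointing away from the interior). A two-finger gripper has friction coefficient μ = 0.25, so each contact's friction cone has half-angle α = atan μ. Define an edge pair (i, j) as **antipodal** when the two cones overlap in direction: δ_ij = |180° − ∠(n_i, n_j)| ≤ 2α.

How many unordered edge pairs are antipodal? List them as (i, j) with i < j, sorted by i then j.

count = 3; pairs: (0,3), (1,4), (2,5)

α = atan 0.25 = 14.04°;  2α = 28.07°
n_0 = (-0.7938, +0.6082)
n_1 = (-0.9596, -0.2814)
n_2 = (-0.1003, -0.9950)
n_3 = (+0.9678, -0.2519)
n_4 = (+0.8561, +0.5168)
n_5 = (+0.3917, +0.9201)
  (0,1): δ = 126.20°  ·
  (0,2): δ = 58.30°  ·
  (0,3): δ = 22.87°  ✓
  (0,4): δ = 68.57°  ·
  (0,5): δ = 104.40°  ·
  (1,2): δ = 112.10°  ·
  (1,3): δ = 30.93°  ·
  (1,4): δ = 14.77°  ✓
  (1,5): δ = 50.60°  ·
  (2,3): δ = 98.83°  ·
  (2,4): δ = 53.13°  ·
  (2,5): δ = 17.30°  ✓
  (3,4): δ = 134.30°  ·
  (3,5): δ = 98.47°  ·
  (4,5): δ = 144.18°  ·
antipodal pairs: 3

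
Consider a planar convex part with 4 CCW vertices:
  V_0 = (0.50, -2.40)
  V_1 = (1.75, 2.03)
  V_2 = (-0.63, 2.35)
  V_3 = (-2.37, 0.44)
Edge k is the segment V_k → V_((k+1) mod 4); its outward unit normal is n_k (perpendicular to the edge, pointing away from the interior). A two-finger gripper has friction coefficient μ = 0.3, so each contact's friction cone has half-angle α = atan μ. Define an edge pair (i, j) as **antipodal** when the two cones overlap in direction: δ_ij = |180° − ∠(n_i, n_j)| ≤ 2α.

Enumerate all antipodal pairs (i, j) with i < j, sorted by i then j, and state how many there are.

α = atan 0.3 = 16.70°;  2α = 33.40°
n_0 = (+0.9624, -0.2716)
n_1 = (+0.1333, +0.9911)
n_2 = (-0.7392, +0.6734)
n_3 = (-0.7034, -0.7108)
  (0,1): δ = 81.90°  ·
  (0,2): δ = 26.58°  ✓
  (0,3): δ = 61.06°  ·
  (1,2): δ = 124.68°  ·
  (1,3): δ = 37.04°  ·
  (2,3): δ = 92.37°  ·
antipodal pairs: 1

count = 1; pairs: (0,2)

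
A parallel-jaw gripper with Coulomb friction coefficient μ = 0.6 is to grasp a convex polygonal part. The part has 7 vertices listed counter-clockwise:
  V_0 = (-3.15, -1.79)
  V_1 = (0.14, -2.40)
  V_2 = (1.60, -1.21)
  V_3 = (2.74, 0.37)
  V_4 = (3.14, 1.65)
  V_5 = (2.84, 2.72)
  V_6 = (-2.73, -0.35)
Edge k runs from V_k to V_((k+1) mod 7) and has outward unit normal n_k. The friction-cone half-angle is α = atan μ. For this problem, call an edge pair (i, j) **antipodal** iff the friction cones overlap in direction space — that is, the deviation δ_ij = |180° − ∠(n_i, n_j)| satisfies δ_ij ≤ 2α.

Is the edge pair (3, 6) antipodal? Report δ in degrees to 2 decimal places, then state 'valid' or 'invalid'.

α = atan 0.6 = 30.96°;  2α = 61.93°
edge 3: e_3 = (+0.40, +1.28);  n_3 = (+0.9545, -0.2983)
edge 6: e_6 = (-0.42, -1.44);  n_6 = (-0.9600, +0.2800)
∠(n_3, n_6) = 178.91°
δ = |180° − 178.91°| = 1.09°
1.09° ≤ 2α = 61.93°  →  valid

δ = 1.09°, valid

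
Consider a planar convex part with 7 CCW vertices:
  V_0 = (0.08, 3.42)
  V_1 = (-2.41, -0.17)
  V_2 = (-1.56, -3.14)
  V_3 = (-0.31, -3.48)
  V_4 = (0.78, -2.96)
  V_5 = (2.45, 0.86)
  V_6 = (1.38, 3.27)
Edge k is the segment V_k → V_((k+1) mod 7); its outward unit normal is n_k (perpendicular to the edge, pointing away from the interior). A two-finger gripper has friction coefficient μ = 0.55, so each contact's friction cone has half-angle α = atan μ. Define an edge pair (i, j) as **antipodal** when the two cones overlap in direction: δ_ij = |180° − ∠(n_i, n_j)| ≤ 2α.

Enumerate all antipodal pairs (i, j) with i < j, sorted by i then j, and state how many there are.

count = 7; pairs: (0,3), (0,4), (1,4), (1,5), (2,5), (2,6), (3,6)

α = atan 0.55 = 28.81°;  2α = 57.62°
n_0 = (-0.8217, +0.5699)
n_1 = (-0.9614, -0.2751)
n_2 = (-0.2625, -0.9649)
n_3 = (+0.4306, -0.9026)
n_4 = (+0.9163, -0.4006)
n_5 = (+0.9140, +0.4058)
n_6 = (+0.1146, +0.9934)
  (0,1): δ = 129.28°  ·
  (0,2): δ = 70.47°  ·
  (0,3): δ = 29.75°  ✓
  (0,4): δ = 11.13°  ✓
  (0,5): δ = 58.69°  ·
  (0,6): δ = 118.16°  ·
  (1,2): δ = 121.19°  ·
  (1,3): δ = 80.47°  ·
  (1,4): δ = 39.58°  ✓
  (1,5): δ = 7.97°  ✓
  (1,6): δ = 67.45°  ·
  (2,3): δ = 139.28°  ·
  (2,4): δ = 98.40°  ·
  (2,5): δ = 50.84°  ✓
  (2,6): δ = 8.63°  ✓
  (3,4): δ = 139.12°  ·
  (3,5): δ = 91.56°  ·
  (3,6): δ = 32.09°  ✓
  (4,5): δ = 132.45°  ·
  (4,6): δ = 72.97°  ·
  (5,6): δ = 120.52°  ·
antipodal pairs: 7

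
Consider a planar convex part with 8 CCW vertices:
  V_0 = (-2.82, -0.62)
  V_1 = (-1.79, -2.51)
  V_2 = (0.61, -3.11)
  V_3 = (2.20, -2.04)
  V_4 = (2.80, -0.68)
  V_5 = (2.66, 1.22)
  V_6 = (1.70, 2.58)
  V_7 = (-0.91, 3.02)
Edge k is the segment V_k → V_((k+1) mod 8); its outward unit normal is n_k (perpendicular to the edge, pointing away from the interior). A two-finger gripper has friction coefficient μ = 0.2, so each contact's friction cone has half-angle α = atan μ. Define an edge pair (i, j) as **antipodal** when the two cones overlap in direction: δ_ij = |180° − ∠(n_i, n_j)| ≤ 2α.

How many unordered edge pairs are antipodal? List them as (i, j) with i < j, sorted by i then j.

count = 3; pairs: (0,5), (1,6), (3,7)

α = atan 0.2 = 11.31°;  2α = 22.62°
n_0 = (-0.8781, -0.4785)
n_1 = (-0.2425, -0.9701)
n_2 = (+0.5583, -0.8296)
n_3 = (+0.9149, -0.4036)
n_4 = (+0.9973, +0.0735)
n_5 = (+0.8170, +0.5767)
n_6 = (+0.1662, +0.9861)
n_7 = (-0.8855, +0.4646)
  (0,1): δ = 132.63°  ·
  (0,2): δ = 84.65°  ·
  (0,3): δ = 52.40°  ·
  (0,4): δ = 24.38°  ·
  (0,5): δ = 6.63°  ✓
  (0,6): δ = 51.84°  ·
  (0,7): δ = 123.72°  ·
  (1,2): δ = 132.02°  ·
  (1,3): δ = 99.77°  ·
  (1,4): δ = 71.75°  ·
  (1,5): δ = 40.75°  ·
  (1,6): δ = 4.47°  ✓
  (1,7): δ = 76.35°  ·
  (2,3): δ = 147.74°  ·
  (2,4): δ = 119.72°  ·
  (2,5): δ = 88.72°  ·
  (2,6): δ = 43.51°  ·
  (2,7): δ = 28.37°  ·
  (3,4): δ = 151.98°  ·
  (3,5): δ = 120.98°  ·
  (3,6): δ = 75.76°  ·
  (3,7): δ = 3.88°  ✓
  (4,5): δ = 149.00°  ·
  (4,6): δ = 103.78°  ·
  (4,7): δ = 31.90°  ·
  (5,6): δ = 134.79°  ·
  (5,7): δ = 62.90°  ·
  (6,7): δ = 108.12°  ·
antipodal pairs: 3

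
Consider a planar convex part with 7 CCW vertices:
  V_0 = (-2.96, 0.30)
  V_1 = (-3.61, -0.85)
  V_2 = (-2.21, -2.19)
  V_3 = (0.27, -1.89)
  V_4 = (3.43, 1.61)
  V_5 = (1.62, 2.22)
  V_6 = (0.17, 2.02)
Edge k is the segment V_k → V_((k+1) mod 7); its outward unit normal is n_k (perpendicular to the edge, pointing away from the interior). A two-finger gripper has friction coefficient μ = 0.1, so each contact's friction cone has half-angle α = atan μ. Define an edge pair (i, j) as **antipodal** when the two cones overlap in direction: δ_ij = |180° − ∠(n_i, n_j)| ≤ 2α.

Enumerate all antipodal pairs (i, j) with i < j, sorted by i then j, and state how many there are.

count = 1; pairs: (2,5)

α = atan 0.1 = 5.71°;  2α = 11.42°
n_0 = (-0.8706, +0.4921)
n_1 = (-0.6915, -0.7224)
n_2 = (+0.1201, -0.9928)
n_3 = (+0.7422, -0.6701)
n_4 = (+0.3194, +0.9476)
n_5 = (-0.1366, +0.9906)
n_6 = (-0.4816, +0.8764)
  (0,1): δ = 104.27°  ·
  (0,2): δ = 53.63°  ·
  (0,3): δ = 12.60°  ·
  (0,4): δ = 100.85°  ·
  (0,5): δ = 127.33°  ·
  (0,6): δ = 148.27°  ·
  (1,2): δ = 129.36°  ·
  (1,3): δ = 88.33°  ·
  (1,4): δ = 25.12°  ·
  (1,5): δ = 51.60°  ·
  (1,6): δ = 72.54°  ·
  (2,3): δ = 138.97°  ·
  (2,4): δ = 25.52°  ·
  (2,5): δ = 0.96°  ✓
  (2,6): δ = 21.89°  ·
  (3,4): δ = 66.55°  ·
  (3,5): δ = 40.07°  ·
  (3,6): δ = 19.13°  ·
  (4,5): δ = 153.52°  ·
  (4,6): δ = 132.59°  ·
  (5,6): δ = 159.06°  ·
antipodal pairs: 1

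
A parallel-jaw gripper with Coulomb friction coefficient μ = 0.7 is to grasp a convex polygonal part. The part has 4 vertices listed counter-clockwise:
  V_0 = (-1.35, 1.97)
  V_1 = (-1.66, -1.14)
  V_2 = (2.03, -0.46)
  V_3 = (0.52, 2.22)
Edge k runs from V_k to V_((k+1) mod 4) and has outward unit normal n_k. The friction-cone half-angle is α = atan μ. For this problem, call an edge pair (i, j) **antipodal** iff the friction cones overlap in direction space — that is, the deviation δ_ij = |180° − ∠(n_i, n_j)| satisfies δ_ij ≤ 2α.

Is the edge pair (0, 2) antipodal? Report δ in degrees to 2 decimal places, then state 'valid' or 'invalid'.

δ = 35.09°, valid

α = atan 0.7 = 34.99°;  2α = 69.98°
edge 0: e_0 = (-0.31, -3.11);  n_0 = (-0.9951, +0.0992)
edge 2: e_2 = (-1.51, +2.68);  n_2 = (+0.8712, +0.4909)
∠(n_0, n_2) = 144.91°
δ = |180° − 144.91°| = 35.09°
35.09° ≤ 2α = 69.98°  →  valid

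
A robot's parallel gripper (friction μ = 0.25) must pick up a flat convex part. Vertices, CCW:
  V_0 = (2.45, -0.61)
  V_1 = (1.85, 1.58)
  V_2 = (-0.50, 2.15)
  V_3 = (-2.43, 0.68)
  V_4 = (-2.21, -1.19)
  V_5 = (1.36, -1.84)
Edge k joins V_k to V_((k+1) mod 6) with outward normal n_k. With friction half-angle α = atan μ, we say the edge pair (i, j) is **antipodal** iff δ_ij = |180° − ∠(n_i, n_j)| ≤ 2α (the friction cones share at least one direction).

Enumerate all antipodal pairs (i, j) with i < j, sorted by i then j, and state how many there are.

count = 3; pairs: (0,3), (1,4), (2,5)

α = atan 0.25 = 14.04°;  2α = 28.07°
n_0 = (+0.9645, +0.2642)
n_1 = (+0.2357, +0.9718)
n_2 = (-0.6059, +0.7955)
n_3 = (-0.9932, -0.1168)
n_4 = (-0.1791, -0.9838)
n_5 = (+0.7484, -0.6632)
  (0,1): δ = 118.96°  ·
  (0,2): δ = 68.03°  ·
  (0,3): δ = 8.61°  ✓
  (0,4): δ = 64.36°  ·
  (0,5): δ = 123.13°  ·
  (1,2): δ = 129.07°  ·
  (1,3): δ = 69.66°  ·
  (1,4): δ = 3.32°  ✓
  (1,5): δ = 62.09°  ·
  (2,3): δ = 120.59°  ·
  (2,4): δ = 47.61°  ·
  (2,5): δ = 11.16°  ✓
  (3,4): δ = 107.03°  ·
  (3,5): δ = 48.26°  ·
  (4,5): δ = 121.23°  ·
antipodal pairs: 3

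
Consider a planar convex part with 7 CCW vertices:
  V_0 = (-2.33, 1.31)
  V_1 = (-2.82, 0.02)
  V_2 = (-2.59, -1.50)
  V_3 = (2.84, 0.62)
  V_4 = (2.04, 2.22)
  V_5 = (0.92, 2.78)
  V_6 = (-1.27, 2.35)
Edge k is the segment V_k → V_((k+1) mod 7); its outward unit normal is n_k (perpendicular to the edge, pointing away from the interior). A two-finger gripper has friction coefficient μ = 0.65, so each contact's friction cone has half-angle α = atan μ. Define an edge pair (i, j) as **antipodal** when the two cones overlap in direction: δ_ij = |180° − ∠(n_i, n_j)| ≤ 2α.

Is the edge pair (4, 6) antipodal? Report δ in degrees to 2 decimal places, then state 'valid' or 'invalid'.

δ = 108.98°, invalid

α = atan 0.65 = 33.02°;  2α = 66.05°
edge 4: e_4 = (-1.12, +0.56);  n_4 = (+0.4472, +0.8944)
edge 6: e_6 = (-1.06, -1.04);  n_6 = (-0.7003, +0.7138)
∠(n_4, n_6) = 71.02°
δ = |180° − 71.02°| = 108.98°
108.98° > 2α = 66.05°  →  invalid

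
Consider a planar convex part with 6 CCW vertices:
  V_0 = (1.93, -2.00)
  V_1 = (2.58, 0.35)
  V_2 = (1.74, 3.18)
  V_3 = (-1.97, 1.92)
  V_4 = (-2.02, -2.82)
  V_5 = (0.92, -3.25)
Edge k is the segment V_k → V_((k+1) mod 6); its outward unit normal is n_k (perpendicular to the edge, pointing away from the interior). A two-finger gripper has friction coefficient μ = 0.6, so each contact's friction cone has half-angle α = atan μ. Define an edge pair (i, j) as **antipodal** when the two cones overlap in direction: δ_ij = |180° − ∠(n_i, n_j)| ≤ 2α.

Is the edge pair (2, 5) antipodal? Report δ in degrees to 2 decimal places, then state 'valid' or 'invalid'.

α = atan 0.6 = 30.96°;  2α = 61.93°
edge 2: e_2 = (-3.71, -1.26);  n_2 = (-0.3216, +0.9469)
edge 5: e_5 = (+1.01, +1.25);  n_5 = (+0.7778, -0.6285)
∠(n_2, n_5) = 147.70°
δ = |180° − 147.70°| = 32.30°
32.30° ≤ 2α = 61.93°  →  valid

δ = 32.30°, valid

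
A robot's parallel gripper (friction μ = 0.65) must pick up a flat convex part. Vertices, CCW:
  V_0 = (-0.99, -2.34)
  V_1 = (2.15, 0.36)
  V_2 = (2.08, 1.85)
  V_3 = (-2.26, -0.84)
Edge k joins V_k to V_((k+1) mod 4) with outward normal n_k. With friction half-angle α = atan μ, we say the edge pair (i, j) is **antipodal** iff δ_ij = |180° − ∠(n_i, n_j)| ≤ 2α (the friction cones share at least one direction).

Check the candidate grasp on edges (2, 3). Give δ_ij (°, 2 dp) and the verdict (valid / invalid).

α = atan 0.65 = 33.02°;  2α = 66.05°
edge 2: e_2 = (-4.34, -2.69);  n_2 = (-0.5268, +0.8500)
edge 3: e_3 = (+1.27, -1.50);  n_3 = (-0.7632, -0.6462)
∠(n_2, n_3) = 98.46°
δ = |180° − 98.46°| = 81.54°
81.54° > 2α = 66.05°  →  invalid

δ = 81.54°, invalid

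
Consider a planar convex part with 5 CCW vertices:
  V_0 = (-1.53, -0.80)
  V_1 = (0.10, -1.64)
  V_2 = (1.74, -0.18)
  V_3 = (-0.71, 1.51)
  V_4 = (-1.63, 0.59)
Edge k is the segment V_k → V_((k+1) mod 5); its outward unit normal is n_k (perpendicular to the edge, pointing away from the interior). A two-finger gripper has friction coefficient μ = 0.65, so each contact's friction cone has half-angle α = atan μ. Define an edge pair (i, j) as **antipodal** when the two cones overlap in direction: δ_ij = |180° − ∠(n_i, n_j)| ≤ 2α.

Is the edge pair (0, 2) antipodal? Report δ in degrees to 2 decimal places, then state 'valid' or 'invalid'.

δ = 7.33°, valid

α = atan 0.65 = 33.02°;  2α = 66.05°
edge 0: e_0 = (+1.63, -0.84);  n_0 = (-0.4581, -0.8889)
edge 2: e_2 = (-2.45, +1.69);  n_2 = (+0.5678, +0.8232)
∠(n_0, n_2) = 172.67°
δ = |180° − 172.67°| = 7.33°
7.33° ≤ 2α = 66.05°  →  valid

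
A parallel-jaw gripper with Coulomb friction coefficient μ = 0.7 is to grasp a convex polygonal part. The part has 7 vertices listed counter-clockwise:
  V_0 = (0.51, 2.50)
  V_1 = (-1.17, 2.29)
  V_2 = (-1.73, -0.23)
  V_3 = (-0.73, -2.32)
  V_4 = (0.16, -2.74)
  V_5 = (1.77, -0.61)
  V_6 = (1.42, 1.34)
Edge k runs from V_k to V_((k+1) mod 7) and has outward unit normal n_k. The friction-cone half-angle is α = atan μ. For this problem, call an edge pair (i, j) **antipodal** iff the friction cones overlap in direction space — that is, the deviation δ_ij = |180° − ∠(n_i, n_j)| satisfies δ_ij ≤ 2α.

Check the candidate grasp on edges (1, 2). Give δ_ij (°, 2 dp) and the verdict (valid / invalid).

α = atan 0.7 = 34.99°;  2α = 69.98°
edge 1: e_1 = (-0.56, -2.52);  n_1 = (-0.9762, +0.2169)
edge 2: e_2 = (+1.00, -2.09);  n_2 = (-0.9021, -0.4316)
∠(n_1, n_2) = 38.10°
δ = |180° − 38.10°| = 141.90°
141.90° > 2α = 69.98°  →  invalid

δ = 141.90°, invalid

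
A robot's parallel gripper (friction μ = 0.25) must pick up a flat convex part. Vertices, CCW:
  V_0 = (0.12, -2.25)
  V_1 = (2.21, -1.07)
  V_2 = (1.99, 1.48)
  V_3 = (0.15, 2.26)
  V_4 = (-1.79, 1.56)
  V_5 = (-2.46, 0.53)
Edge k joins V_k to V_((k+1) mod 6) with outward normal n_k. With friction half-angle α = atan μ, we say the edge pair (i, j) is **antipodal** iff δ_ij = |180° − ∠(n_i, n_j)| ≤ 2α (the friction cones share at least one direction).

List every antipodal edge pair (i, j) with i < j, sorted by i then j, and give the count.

α = atan 0.25 = 14.04°;  2α = 28.07°
n_0 = (+0.4916, -0.8708)
n_1 = (+0.9963, +0.0860)
n_2 = (+0.3903, +0.9207)
n_3 = (-0.3394, +0.9406)
n_4 = (-0.8383, +0.5453)
n_5 = (-0.7330, -0.6802)
  (0,1): δ = 114.52°  ·
  (0,2): δ = 52.42°  ·
  (0,3): δ = 9.61°  ✓
  (0,4): δ = 27.51°  ✓
  (0,5): δ = 103.41°  ·
  (1,2): δ = 117.90°  ·
  (1,3): δ = 75.09°  ·
  (1,4): δ = 37.97°  ·
  (1,5): δ = 37.93°  ·
  (2,3): δ = 137.19°  ·
  (2,4): δ = 100.07°  ·
  (2,5): δ = 24.16°  ✓
  (3,4): δ = 142.88°  ·
  (3,5): δ = 66.98°  ·
  (4,5): δ = 104.09°  ·
antipodal pairs: 3

count = 3; pairs: (0,3), (0,4), (2,5)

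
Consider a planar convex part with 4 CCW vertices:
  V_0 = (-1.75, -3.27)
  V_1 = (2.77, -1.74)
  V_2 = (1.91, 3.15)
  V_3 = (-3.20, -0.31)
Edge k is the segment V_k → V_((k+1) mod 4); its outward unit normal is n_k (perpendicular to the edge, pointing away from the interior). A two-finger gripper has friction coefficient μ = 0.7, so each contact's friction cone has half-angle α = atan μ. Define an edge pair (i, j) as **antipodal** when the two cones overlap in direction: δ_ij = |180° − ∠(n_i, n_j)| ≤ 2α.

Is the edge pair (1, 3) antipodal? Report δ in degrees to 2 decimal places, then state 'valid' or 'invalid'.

δ = 16.12°, valid

α = atan 0.7 = 34.99°;  2α = 69.98°
edge 1: e_1 = (-0.86, +4.89);  n_1 = (+0.9849, +0.1732)
edge 3: e_3 = (+1.45, -2.96);  n_3 = (-0.8980, -0.4399)
∠(n_1, n_3) = 163.88°
δ = |180° − 163.88°| = 16.12°
16.12° ≤ 2α = 69.98°  →  valid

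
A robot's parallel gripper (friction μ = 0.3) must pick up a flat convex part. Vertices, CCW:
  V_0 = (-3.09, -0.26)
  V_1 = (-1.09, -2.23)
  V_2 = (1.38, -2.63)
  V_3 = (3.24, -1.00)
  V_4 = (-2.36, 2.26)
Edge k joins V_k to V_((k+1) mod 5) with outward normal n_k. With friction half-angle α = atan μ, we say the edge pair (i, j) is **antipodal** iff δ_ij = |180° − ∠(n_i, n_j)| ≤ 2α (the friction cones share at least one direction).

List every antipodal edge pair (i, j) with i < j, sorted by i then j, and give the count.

α = atan 0.3 = 16.70°;  2α = 33.40°
n_0 = (-0.7017, -0.7124)
n_1 = (-0.1599, -0.9871)
n_2 = (+0.6591, -0.7521)
n_3 = (+0.5031, +0.8642)
n_4 = (-0.9605, +0.2782)
  (0,1): δ = 144.63°  ·
  (0,2): δ = 94.20°  ·
  (0,3): δ = 14.36°  ✓
  (0,4): δ = 118.41°  ·
  (1,2): δ = 129.57°  ·
  (1,3): δ = 21.01°  ✓
  (1,4): δ = 83.04°  ·
  (2,3): δ = 71.44°  ·
  (2,4): δ = 32.62°  ✓
  (3,4): δ = 75.95°  ·
antipodal pairs: 3

count = 3; pairs: (0,3), (1,3), (2,4)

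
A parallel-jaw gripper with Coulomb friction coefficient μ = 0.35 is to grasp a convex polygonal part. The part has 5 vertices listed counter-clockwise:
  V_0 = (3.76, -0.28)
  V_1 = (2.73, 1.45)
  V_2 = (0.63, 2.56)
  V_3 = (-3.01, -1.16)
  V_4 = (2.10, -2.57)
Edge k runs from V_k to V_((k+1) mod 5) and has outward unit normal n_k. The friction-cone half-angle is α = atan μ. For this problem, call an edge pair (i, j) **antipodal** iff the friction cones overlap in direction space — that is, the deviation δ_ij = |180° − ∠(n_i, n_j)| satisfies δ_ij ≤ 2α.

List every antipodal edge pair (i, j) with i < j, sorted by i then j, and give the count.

α = atan 0.35 = 19.29°;  2α = 38.58°
n_0 = (+0.8592, +0.5116)
n_1 = (+0.4673, +0.8841)
n_2 = (-0.7148, +0.6994)
n_3 = (-0.2660, -0.9640)
n_4 = (+0.8097, -0.5869)
  (0,1): δ = 148.63°  ·
  (0,2): δ = 75.15°  ·
  (0,3): δ = 43.81°  ·
  (0,4): δ = 113.29°  ·
  (1,2): δ = 106.52°  ·
  (1,3): δ = 12.43°  ✓
  (1,4): δ = 81.92°  ·
  (2,3): δ = 61.05°  ·
  (2,4): δ = 8.44°  ✓
  (3,4): δ = 110.51°  ·
antipodal pairs: 2

count = 2; pairs: (1,3), (2,4)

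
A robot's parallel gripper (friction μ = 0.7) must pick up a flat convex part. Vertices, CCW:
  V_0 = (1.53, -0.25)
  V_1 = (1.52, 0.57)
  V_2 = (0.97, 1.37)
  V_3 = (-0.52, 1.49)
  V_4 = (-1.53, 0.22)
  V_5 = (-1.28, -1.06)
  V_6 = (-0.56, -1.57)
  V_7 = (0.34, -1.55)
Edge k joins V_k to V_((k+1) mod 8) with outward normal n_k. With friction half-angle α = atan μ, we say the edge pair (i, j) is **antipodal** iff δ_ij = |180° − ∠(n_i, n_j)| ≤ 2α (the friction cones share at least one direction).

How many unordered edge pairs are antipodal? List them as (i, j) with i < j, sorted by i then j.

α = atan 0.7 = 34.99°;  2α = 69.98°
n_0 = (+0.9999, +0.0122)
n_1 = (+0.8240, +0.5665)
n_2 = (+0.0803, +0.9968)
n_3 = (-0.7827, +0.6224)
n_4 = (-0.9815, -0.1917)
n_5 = (-0.5780, -0.8160)
n_6 = (+0.0222, -0.9998)
n_7 = (+0.7376, -0.6752)
  (0,1): δ = 146.19°  ·
  (0,2): δ = 95.30°  ·
  (0,3): δ = 39.19°  ✓
  (0,4): δ = 10.35°  ✓
  (0,5): δ = 53.99°  ✓
  (0,6): δ = 90.57°  ·
  (0,7): δ = 136.83°  ·
  (1,2): δ = 129.11°  ·
  (1,3): δ = 73.00°  ·
  (1,4): δ = 23.46°  ✓
  (1,5): δ = 20.18°  ✓
  (1,6): δ = 56.76°  ✓
  (1,7): δ = 103.02°  ·
  (2,3): δ = 123.89°  ·
  (2,4): δ = 74.34°  ·
  (2,5): δ = 30.71°  ✓
  (2,6): δ = 5.88°  ✓
  (2,7): δ = 52.13°  ✓
  (3,4): δ = 130.45°  ·
  (3,5): δ = 86.82°  ·
  (3,6): δ = 50.23°  ✓
  (3,7): δ = 3.98°  ✓
  (4,5): δ = 136.36°  ·
  (4,6): δ = 99.78°  ·
  (4,7): δ = 53.52°  ✓
  (5,6): δ = 143.42°  ·
  (5,7): δ = 97.16°  ·
  (6,7): δ = 133.74°  ·
antipodal pairs: 12

count = 12; pairs: (0,3), (0,4), (0,5), (1,4), (1,5), (1,6), (2,5), (2,6), (2,7), (3,6), (3,7), (4,7)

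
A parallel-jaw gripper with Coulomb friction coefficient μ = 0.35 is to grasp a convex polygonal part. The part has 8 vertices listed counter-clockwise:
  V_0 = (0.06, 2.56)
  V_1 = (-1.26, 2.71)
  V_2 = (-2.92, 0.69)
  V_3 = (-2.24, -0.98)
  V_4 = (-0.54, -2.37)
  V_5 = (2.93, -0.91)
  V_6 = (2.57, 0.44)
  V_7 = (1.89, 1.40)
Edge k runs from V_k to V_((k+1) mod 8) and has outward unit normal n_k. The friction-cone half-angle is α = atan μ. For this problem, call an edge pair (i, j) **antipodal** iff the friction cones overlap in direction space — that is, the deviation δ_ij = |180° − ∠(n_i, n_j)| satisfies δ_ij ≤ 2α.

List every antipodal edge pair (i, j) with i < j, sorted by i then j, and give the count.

count = 9; pairs: (0,3), (0,4), (1,4), (2,5), (2,6), (2,7), (3,5), (3,6), (3,7)

α = atan 0.35 = 19.29°;  2α = 38.58°
n_0 = (+0.1129, +0.9936)
n_1 = (-0.7726, +0.6349)
n_2 = (-0.9262, -0.3771)
n_3 = (-0.6330, -0.7742)
n_4 = (+0.3878, -0.9217)
n_5 = (+0.9662, +0.2577)
n_6 = (+0.8160, +0.5780)
n_7 = (+0.5354, +0.8446)
  (0,1): δ = 122.93°  ·
  (0,2): δ = 61.36°  ·
  (0,3): δ = 32.79°  ✓
  (0,4): δ = 29.30°  ✓
  (0,5): δ = 111.41°  ·
  (0,6): δ = 131.79°  ·
  (0,7): δ = 154.11°  ·
  (1,2): δ = 118.43°  ·
  (1,3): δ = 89.86°  ·
  (1,4): δ = 27.77°  ✓
  (1,5): δ = 54.34°  ·
  (1,6): δ = 74.72°  ·
  (1,7): δ = 97.04°  ·
  (2,3): δ = 151.43°  ·
  (2,4): δ = 89.34°  ·
  (2,5): δ = 7.22°  ✓
  (2,6): δ = 13.16°  ✓
  (2,7): δ = 35.47°  ✓
  (3,4): δ = 117.91°  ·
  (3,5): δ = 35.80°  ✓
  (3,6): δ = 15.42°  ✓
  (3,7): δ = 6.90°  ✓
  (4,5): δ = 97.89°  ·
  (4,6): δ = 77.51°  ·
  (4,7): δ = 55.19°  ·
  (5,6): δ = 159.62°  ·
  (5,7): δ = 137.30°  ·
  (6,7): δ = 157.68°  ·
antipodal pairs: 9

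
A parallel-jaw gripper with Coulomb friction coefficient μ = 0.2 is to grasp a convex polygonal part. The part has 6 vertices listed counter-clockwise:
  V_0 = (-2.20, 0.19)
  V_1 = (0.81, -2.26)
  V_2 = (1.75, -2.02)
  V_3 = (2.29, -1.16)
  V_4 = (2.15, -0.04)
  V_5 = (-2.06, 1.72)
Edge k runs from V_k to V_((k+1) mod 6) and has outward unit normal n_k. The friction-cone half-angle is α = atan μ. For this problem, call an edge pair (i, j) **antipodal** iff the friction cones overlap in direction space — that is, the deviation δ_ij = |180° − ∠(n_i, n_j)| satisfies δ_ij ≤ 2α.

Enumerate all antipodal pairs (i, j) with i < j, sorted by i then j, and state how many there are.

α = atan 0.2 = 11.31°;  2α = 22.62°
n_0 = (-0.6313, -0.7756)
n_1 = (+0.2474, -0.9689)
n_2 = (+0.8469, -0.5318)
n_3 = (+0.9923, +0.1240)
n_4 = (+0.3857, +0.9226)
n_5 = (-0.9958, +0.0911)
  (0,1): δ = 126.53°  ·
  (0,2): δ = 82.98°  ·
  (0,3): δ = 43.73°  ·
  (0,4): δ = 16.46°  ✓
  (0,5): δ = 123.92°  ·
  (1,2): δ = 136.45°  ·
  (1,3): δ = 97.20°  ·
  (1,4): δ = 37.01°  ·
  (1,5): δ = 70.45°  ·
  (2,3): δ = 140.75°  ·
  (2,4): δ = 80.56°  ·
  (2,5): δ = 26.90°  ·
  (3,4): δ = 119.81°  ·
  (3,5): δ = 12.35°  ✓
  (4,5): δ = 72.54°  ·
antipodal pairs: 2

count = 2; pairs: (0,4), (3,5)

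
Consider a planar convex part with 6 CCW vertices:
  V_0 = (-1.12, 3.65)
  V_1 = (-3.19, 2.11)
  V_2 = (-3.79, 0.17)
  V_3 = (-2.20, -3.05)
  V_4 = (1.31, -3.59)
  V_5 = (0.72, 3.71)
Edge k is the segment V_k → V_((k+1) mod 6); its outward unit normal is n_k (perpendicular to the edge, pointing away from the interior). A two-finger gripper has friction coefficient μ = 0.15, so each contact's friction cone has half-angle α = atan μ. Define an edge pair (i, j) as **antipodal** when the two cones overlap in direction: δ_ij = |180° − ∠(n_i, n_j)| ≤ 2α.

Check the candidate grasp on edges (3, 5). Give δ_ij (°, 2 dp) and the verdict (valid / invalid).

α = atan 0.15 = 8.53°;  2α = 17.06°
edge 3: e_3 = (+3.51, -0.54);  n_3 = (-0.1521, -0.9884)
edge 5: e_5 = (-1.84, -0.06);  n_5 = (-0.0326, +0.9995)
∠(n_3, n_5) = 169.39°
δ = |180° − 169.39°| = 10.61°
10.61° ≤ 2α = 17.06°  →  valid

δ = 10.61°, valid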